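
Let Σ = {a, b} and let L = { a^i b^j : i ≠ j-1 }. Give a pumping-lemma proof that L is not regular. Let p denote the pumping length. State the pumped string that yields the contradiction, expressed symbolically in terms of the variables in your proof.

a^{p+p!} b^{p+p!+1}

Toward a contradiction, assume L is regular with pumping length p.
Choose w = a^p b^{p+p!+1}. Since p ≠ (p+p!+1)-1 = p+p!, w ∈ L; and |w| ≥ p.
Write w = xyz as guaranteed by the lemma, with |xy| ≤ p and |y| > 0.
The first p characters of w are a's, so xy (and hence y) consists only of a's. Write y = a^k, 1 ≤ k ≤ p.
Since 1 ≤ k ≤ p, k divides p!; set t = 1 + p!/k. Then xy^t z has p + (p!/k)·k = p + p! copies of a. Now the a-count is p+p! and (b-count)-1 = (p+p!+1)-1 = p+p!, so i ≠ j-1 fails. So xy^t z = a^{p+p!} b^{p+p!+1} ∉ L.
This is a contradiction; hence L is not regular.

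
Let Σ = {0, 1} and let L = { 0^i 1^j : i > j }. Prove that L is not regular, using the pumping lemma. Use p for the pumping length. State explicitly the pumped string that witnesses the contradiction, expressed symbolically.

0^{p+1-k} 1^p

Toward a contradiction, assume L is regular with pumping length p.
Choose w = 0^{p+1} 1^p ∈ L, with |w| = 2p+1 ≥ p.
By the pumping lemma, w = xyz with |xy| ≤ p and |y| ≥ 1.
Because |xy| ≤ p and w begins with p copies of 0, we have y = 0^k with 1 ≤ k ≤ p.
Consider xy^0z = xz = 0^{p+1-k} 1^p. Since k ≥ 1, the 0-count p+1-k is at most p, so i > j fails; thus xz ∉ L.
This is a contradiction; hence L is not regular.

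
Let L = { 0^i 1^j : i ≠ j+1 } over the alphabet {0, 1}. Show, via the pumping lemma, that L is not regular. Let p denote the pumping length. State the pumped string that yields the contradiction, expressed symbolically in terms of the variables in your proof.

Toward a contradiction, assume L is regular with pumping length p.
Choose w = 0^p 1^{p+p!-1}. Since p ≠ (p+p!-1)+1 = p+p!, w ∈ L; and |w| ≥ p.
The pumping lemma gives a decomposition w = xyz where |xy| ≤ p and |y| > 0.
The first p characters of w are 0's, so xy (and hence y) consists only of 0's. Write y = 0^k, 1 ≤ k ≤ p.
Since 1 ≤ k ≤ p, k divides p!; set t = 1 + p!/k. Then xy^t z has p + (p!/k)·k = p + p! copies of 0. Now the 0-count is p+p! and (1-count)+1 = (p+p!-1)+1 = p+p!, so i ≠ j+1 fails. So xy^t z = 0^{p+p!} 1^{p+p!-1} ∉ L.
This is a contradiction; hence L is not regular.

0^{p+p!} 1^{p+p!-1}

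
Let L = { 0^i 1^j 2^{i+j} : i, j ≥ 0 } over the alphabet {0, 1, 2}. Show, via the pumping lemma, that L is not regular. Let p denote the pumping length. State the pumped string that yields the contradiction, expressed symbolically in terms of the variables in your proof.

0^{p+k} 1^p 2^{2p}

Toward a contradiction, assume L is regular with pumping length p.
Take w = 0^p 1^p 2^{2p} ∈ L (with i=j=p, i+j=2p), |w| = 4p ≥ p.
The pumping lemma gives a decomposition w = xyz where |xy| ≤ p and |y| > 0.
Because |xy| ≤ p and w begins with p copies of 0, we have y = 0^k with 1 ≤ k ≤ p.
Consider xy^2z = 0^{p+k} 1^p 2^{2p}. Now the 0- and 1-counts sum to 2p+k, but the 2-count is 2p ≠ 2p+k. So xy^2z ∉ L.
Contradiction. Therefore L is not regular.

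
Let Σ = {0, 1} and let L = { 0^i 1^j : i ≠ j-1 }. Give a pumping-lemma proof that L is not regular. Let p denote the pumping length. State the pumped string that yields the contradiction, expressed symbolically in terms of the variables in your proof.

0^{p+p!} 1^{p+p!+1}

Assume L is regular; let p be its pumping constant.
Choose w = 0^p 1^{p+p!+1}. Since p ≠ (p+p!+1)-1 = p+p!, w ∈ L; and |w| ≥ p.
By the pumping lemma, w = xyz with |xy| ≤ p and |y| > 0.
The first p characters of w are 0's, so xy (and hence y) consists only of 0's. Write y = 0^k, 1 ≤ k ≤ p.
Since 1 ≤ k ≤ p, k divides p!; set t = 1 + p!/k. Then xy^t z has p + (p!/k)·k = p + p! copies of 0. Now the 0-count is p+p! and (1-count)-1 = (p+p!+1)-1 = p+p!, so i ≠ j-1 fails. So xy^t z = 0^{p+p!} 1^{p+p!+1} ∉ L.
Contradiction. Therefore L is not regular.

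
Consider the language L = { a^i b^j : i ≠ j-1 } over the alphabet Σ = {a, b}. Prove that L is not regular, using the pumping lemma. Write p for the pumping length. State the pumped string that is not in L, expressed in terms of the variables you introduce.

a^{p+p!} b^{p+p!+1}

Assume L is regular; let p be its pumping constant.
Choose w = a^p b^{p+p!+1}. Since p ≠ (p+p!+1)-1 = p+p!, w ∈ L; and |w| ≥ p.
The pumping lemma gives a decomposition w = xyz where |xy| ≤ p and |y| > 0.
Because |xy| ≤ p and w begins with p copies of a, we have y = a^k with 1 ≤ k ≤ p.
Since 1 ≤ k ≤ p, k divides p!; set t = 1 + p!/k. Then xy^t z has p + (p!/k)·k = p + p! copies of a. Now the a-count is p+p! and (b-count)-1 = (p+p!+1)-1 = p+p!, so i ≠ j-1 fails. So xy^t z = a^{p+p!} b^{p+p!+1} ∉ L.
Contradiction. Therefore L is not regular.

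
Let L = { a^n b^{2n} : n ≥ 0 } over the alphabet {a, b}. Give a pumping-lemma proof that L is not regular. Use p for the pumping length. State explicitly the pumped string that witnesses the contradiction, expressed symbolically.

a^{p+k} b^{2p}

Assume L is regular. Let p be the pumping length given by the pumping lemma.
Let w = a^p b^{2p} ∈ L; note |w| = 3p ≥ p.
By the pumping lemma, w = xyz with |xy| ≤ p and y is nonempty.
The first p characters of w are a's, so xy (and hence y) consists only of a's. Write y = a^k, 1 ≤ k ≤ p.
Pump with i = 2: xy^2z = a^{p+k} b^{2p}. For this to lie in L we would need 2p = 2(p+k), which forces k = 0. But k ≥ 1, so xy^2z ∉ L.
This contradicts the pumping lemma, so L is not regular.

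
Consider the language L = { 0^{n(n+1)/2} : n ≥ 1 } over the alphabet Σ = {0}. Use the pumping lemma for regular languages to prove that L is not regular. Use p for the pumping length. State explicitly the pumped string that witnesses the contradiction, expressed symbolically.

0^{p(p+1)/2+k}

Assume L is regular; let p be its pumping constant.
Take w = 0^{p(p+1)/2} ∈ L with |w| = p(p+1)/2 ≥ p.
By the pumping lemma, w = xyz with |xy| ≤ p and |y| ≥ 1.
Then y = 0^k for some k with 1 ≤ k ≤ p.
Pump with i = 2: xy^2z = 0^{p(p+1)/2+k}. Since 1 ≤ k ≤ p, p(p+1)/2 < p(p+1)/2+k ≤ p(p+1)/2+p < (p+1)(p+2)/2, so p(p+1)/2+k is strictly between consecutive triangular numbers. So xy^2z ∉ L.
Contradiction. Therefore L is not regular.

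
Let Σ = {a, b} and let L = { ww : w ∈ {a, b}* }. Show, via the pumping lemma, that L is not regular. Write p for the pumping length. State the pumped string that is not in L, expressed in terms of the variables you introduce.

a^{p+k} b^p a^p b^p

Assume L is regular; let p be its pumping constant.
Take w = a^p b^p a^p b^p = uu where u = a^pb^p; then w ∈ L and |w| = 4p ≥ p.
By the pumping lemma, w = xyz with |xy| ≤ p and |y| > 0.
The first p characters of w are a's, so xy (and hence y) consists only of a's. Write y = a^k, 1 ≤ k ≤ p.
Pump with i = 2: xy^2z = a^{p+k} b^p a^p b^p, of length 4p+k. Suppose this equals vv. The string starts with a and ends with b, so v does too; thus the boundary between the two copies of v is a b→a transition. There is exactly one such transition, at position 2p+k, so |v| = 2p+k and |vv| = 4p+2k ≠ 4p+k since k ≥ 1. So xy^2z ∉ L.
Contradiction. Therefore L is not regular.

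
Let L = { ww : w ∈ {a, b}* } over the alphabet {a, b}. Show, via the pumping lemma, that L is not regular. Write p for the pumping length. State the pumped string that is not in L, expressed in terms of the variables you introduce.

Assume L is regular. Let p be the pumping length given by the pumping lemma.
Take w = a^p b^p a^p b^p = uu where u = a^pb^p; then w ∈ L and |w| = 4p ≥ p.
The pumping lemma gives a decomposition w = xyz where |xy| ≤ p and |y| > 0.
Since the first p symbols of w are all a's and |xy| ≤ p, y lies entirely in the leading a-block: y = a^k for some k with 1 ≤ k ≤ p.
Pump with i = 2: xy^2z = a^{p+k} b^p a^p b^p, of length 4p+k. Suppose this equals vv. The string starts with a and ends with b, so v does too; thus the boundary between the two copies of v is a b→a transition. There is exactly one such transition, at position 2p+k, so |v| = 2p+k and |vv| = 4p+2k ≠ 4p+k since k ≥ 1. So xy^2z ∉ L.
Contradiction. Therefore L is not regular.

a^{p+k} b^p a^p b^p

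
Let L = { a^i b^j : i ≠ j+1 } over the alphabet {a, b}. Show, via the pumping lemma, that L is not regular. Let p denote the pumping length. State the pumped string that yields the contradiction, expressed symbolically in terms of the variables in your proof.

Suppose for contradiction that L is regular, and let p be the pumping length.
Choose w = a^p b^{p+p!-1}. Since p ≠ (p+p!-1)+1 = p+p!, w ∈ L; and |w| ≥ p.
The pumping lemma gives a decomposition w = xyz where |xy| ≤ p and y is nonempty.
Because |xy| ≤ p and w begins with p copies of a, we have y = a^k with 1 ≤ k ≤ p.
Since 1 ≤ k ≤ p, k divides p!; set t = 1 + p!/k. Then xy^t z has p + (p!/k)·k = p + p! copies of a. Now the a-count is p+p! and (b-count)+1 = (p+p!-1)+1 = p+p!, so i ≠ j+1 fails. So xy^t z = a^{p+p!} b^{p+p!-1} ∉ L.
This contradicts the pumping lemma, so L is not regular.

a^{p+p!} b^{p+p!-1}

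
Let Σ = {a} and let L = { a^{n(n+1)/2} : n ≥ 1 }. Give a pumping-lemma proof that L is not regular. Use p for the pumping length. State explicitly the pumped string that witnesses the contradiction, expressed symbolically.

a^{p(p+1)/2+k}

Suppose for contradiction that L is regular, and let p be the pumping length.
Take w = a^{p(p+1)/2} ∈ L with |w| = p(p+1)/2 ≥ p.
By the pumping lemma, w = xyz with |xy| ≤ p and |y| > 0.
Then y = a^k for some k with 1 ≤ k ≤ p.
Pump with i = 2: xy^2z = a^{p(p+1)/2+k}. Since 1 ≤ k ≤ p, p(p+1)/2 < p(p+1)/2+k ≤ p(p+1)/2+p < (p+1)(p+2)/2, so p(p+1)/2+k is strictly between consecutive triangular numbers. So xy^2z ∉ L.
Contradiction. Therefore L is not regular.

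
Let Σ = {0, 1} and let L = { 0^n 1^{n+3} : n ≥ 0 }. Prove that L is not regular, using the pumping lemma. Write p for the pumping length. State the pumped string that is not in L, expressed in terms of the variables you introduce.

0^{p+k} 1^{p+3}

Suppose for contradiction that L is regular, and let p be the pumping length.
Choose w = 0^p 1^{p+3}, which is in L with |w| = 2p+3 ≥ p.
By the pumping lemma, w = xyz with |xy| ≤ p and |y| > 0.
Because |xy| ≤ p and w begins with p copies of 0, we have y = 0^k with 1 ≤ k ≤ p.
Pump with i = 2: xy^2z = 0^{p+k} 1^{p+3}. For this to lie in L we would need p+3 = (p+k)+3, which forces k = 0. But k ≥ 1, so xy^2z ∉ L.
Contradiction. Therefore L is not regular.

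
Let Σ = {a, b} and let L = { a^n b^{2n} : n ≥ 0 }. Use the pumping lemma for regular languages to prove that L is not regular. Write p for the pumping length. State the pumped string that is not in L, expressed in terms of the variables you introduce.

Suppose for contradiction that L is regular, and let p be the pumping length.
Choose w = a^p b^{2p}, which is in L with |w| = 3p ≥ p.
By the pumping lemma, w = xyz with |xy| ≤ p and y is nonempty.
Since the first p symbols of w are all a's and |xy| ≤ p, y lies entirely in the leading a-block: y = a^k for some k with 1 ≤ k ≤ p.
Pump with i = 2: xy^2z = a^{p+k} b^{2p}. For this to lie in L we would need 2p = 2(p+k), which forces k = 0. But k ≥ 1, so xy^2z ∉ L.
This contradicts the pumping lemma, so L is not regular.

a^{p+k} b^{2p}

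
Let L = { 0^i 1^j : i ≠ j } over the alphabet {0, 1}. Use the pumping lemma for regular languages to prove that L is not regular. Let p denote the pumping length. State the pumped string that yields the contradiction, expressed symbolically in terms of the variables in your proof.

0^{p+p!} 1^{p+p!}

Toward a contradiction, assume L is regular with pumping length p.
Choose w = 0^p 1^{p+p!}. Since p ≠ p+p!, w ∈ L; and |w| ≥ p.
The pumping lemma gives a decomposition w = xyz where |xy| ≤ p and |y| ≥ 1.
The first p characters of w are 0's, so xy (and hence y) consists only of 0's. Write y = 0^k, 1 ≤ k ≤ p.
Since 1 ≤ k ≤ p, k divides p!; set t = 1 + p!/k. Then xy^t z has p + (p!/k)·k = p + p! copies of 0. Now the 0-count equals the 1-count, so i ≠ j fails. So xy^t z = 0^{p+p!} 1^{p+p!} ∉ L.
This is a contradiction; hence L is not regular.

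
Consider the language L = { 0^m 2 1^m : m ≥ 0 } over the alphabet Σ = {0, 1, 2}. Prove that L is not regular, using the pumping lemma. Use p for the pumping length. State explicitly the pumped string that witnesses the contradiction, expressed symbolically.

Suppose for contradiction that L is regular, and let p be the pumping length.
Take w = 0^p 2 1^p ∈ L with |w| = 2p+1 ≥ p.
By the pumping lemma, w = xyz with |xy| ≤ p and |y| > 0.
Because |xy| ≤ p and w begins with p copies of 0, we have y = 0^k with 1 ≤ k ≤ p.
Pump with i = 2: xy^2z = 0^{p+k} 2 1^p, which would require p+k = p. But k ≥ 1, so xy^2z ∉ L.
This contradicts the pumping lemma, so L is not regular.

0^{p+k} 2 1^p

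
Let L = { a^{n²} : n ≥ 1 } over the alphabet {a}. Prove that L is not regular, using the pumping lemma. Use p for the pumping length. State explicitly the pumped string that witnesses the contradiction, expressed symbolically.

Assume L is regular. Let p be the pumping length given by the pumping lemma.
Take w = a^{p²} ∈ L with |w| = p² ≥ p.
The pumping lemma gives a decomposition w = xyz where |xy| ≤ p and y is nonempty.
Then y = a^k for some k with 1 ≤ k ≤ p.
Pump with i = 2: xy^2z = a^{p²+k}. Since 1 ≤ k ≤ p, p² < p²+k ≤ p²+p < (p+1)², so p²+k lies strictly between consecutive squares and is not a perfect square. So xy^2z ∉ L.
Contradiction. Therefore L is not regular.

a^{p²+k}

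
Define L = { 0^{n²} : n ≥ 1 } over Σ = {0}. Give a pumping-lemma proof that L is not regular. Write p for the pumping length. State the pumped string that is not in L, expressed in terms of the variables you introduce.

Assume L is regular; let p be its pumping constant.
Take w = 0^{p²} ∈ L with |w| = p² ≥ p.
By the pumping lemma, w = xyz with |xy| ≤ p and y is nonempty.
Then y = 0^k for some k with 1 ≤ k ≤ p.
Pump with i = 2: xy^2z = 0^{p²+k}. Since 1 ≤ k ≤ p, p² < p²+k ≤ p²+p < (p+1)², so p²+k lies strictly between consecutive squares and is not a perfect square. So xy^2z ∉ L.
This contradicts the pumping lemma, so L is not regular.

0^{p²+k}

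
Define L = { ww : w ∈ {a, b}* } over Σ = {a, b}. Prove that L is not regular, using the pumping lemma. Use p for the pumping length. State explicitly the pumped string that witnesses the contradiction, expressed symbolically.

a^{p+k} b^p a^p b^p

Toward a contradiction, assume L is regular with pumping length p.
Take w = a^p b^p a^p b^p = uu where u = a^pb^p; then w ∈ L and |w| = 4p ≥ p.
Write w = xyz as guaranteed by the lemma, with |xy| ≤ p and |y| ≥ 1.
The first p characters of w are a's, so xy (and hence y) consists only of a's. Write y = a^k, 1 ≤ k ≤ p.
Pump with i = 2: xy^2z = a^{p+k} b^p a^p b^p, of length 4p+k. Suppose this equals vv. The string starts with a and ends with b, so v does too; thus the boundary between the two copies of v is a b→a transition. There is exactly one such transition, at position 2p+k, so |v| = 2p+k and |vv| = 4p+2k ≠ 4p+k since k ≥ 1. So xy^2z ∉ L.
This is a contradiction; hence L is not regular.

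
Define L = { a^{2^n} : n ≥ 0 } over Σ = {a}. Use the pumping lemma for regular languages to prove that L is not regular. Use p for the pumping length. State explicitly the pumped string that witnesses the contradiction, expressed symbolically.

Assume L is regular. Let p be the pumping length given by the pumping lemma.
Take w = a^{2^p} ∈ L with |w| = 2^p ≥ p.
Write w = xyz as guaranteed by the lemma, with |xy| ≤ p and |y| > 0.
Then y = a^k for some k with 1 ≤ k ≤ p.
Pump with i = 2: xy^2z = a^{2^p+k}. Since 1 ≤ k ≤ p < 2^p, we have 2^p < 2^p+k < 2^{p+1}, so 2^p+k is not a power of 2. So xy^2z ∉ L.
This contradicts the pumping lemma, so L is not regular.

a^{2^p+k}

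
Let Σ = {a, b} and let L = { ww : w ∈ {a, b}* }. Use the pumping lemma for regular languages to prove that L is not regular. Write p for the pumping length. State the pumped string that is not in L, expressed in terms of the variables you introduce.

a^{p+k} b^p a^p b^p

Toward a contradiction, assume L is regular with pumping length p.
Take w = a^p b^p a^p b^p = uu where u = a^pb^p; then w ∈ L and |w| = 4p ≥ p.
The pumping lemma gives a decomposition w = xyz where |xy| ≤ p and |y| ≥ 1.
Since the first p symbols of w are all a's and |xy| ≤ p, y lies entirely in the leading a-block: y = a^k for some k with 1 ≤ k ≤ p.
Pump with i = 2: xy^2z = a^{p+k} b^p a^p b^p, of length 4p+k. Suppose this equals vv. The string starts with a and ends with b, so v does too; thus the boundary between the two copies of v is a b→a transition. There is exactly one such transition, at position 2p+k, so |v| = 2p+k and |vv| = 4p+2k ≠ 4p+k since k ≥ 1. So xy^2z ∉ L.
This contradicts the pumping lemma, so L is not regular.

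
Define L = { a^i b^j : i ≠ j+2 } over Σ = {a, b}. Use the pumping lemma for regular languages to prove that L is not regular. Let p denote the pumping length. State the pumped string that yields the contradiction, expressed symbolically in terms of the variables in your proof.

a^{p+p!} b^{p+p!-2}

Assume L is regular; let p be its pumping constant.
Choose w = a^p b^{p+p!-2}. Since p ≠ (p+p!-2)+2 = p+p!, w ∈ L; and |w| ≥ p.
Write w = xyz as guaranteed by the lemma, with |xy| ≤ p and |y| > 0.
The first p characters of w are a's, so xy (and hence y) consists only of a's. Write y = a^k, 1 ≤ k ≤ p.
Since 1 ≤ k ≤ p, k divides p!; set t = 1 + p!/k. Then xy^t z has p + (p!/k)·k = p + p! copies of a. Now the a-count is p+p! and (b-count)+2 = (p+p!-2)+2 = p+p!, so i ≠ j+2 fails. So xy^t z = a^{p+p!} b^{p+p!-2} ∉ L.
Contradiction. Therefore L is not regular.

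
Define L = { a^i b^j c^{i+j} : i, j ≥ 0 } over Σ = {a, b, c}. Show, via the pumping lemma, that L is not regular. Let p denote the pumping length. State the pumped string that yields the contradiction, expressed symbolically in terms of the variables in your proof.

Assume L is regular. Let p be the pumping length given by the pumping lemma.
Take w = a^p b^p c^{2p} ∈ L (with i=j=p, i+j=2p), |w| = 4p ≥ p.
The pumping lemma gives a decomposition w = xyz where |xy| ≤ p and |y| > 0.
Since the first p symbols of w are all a's and |xy| ≤ p, y lies entirely in the leading a-block: y = a^k for some k with 1 ≤ k ≤ p.
Consider xy^2z = a^{p+k} b^p c^{2p}. Now the a- and b-counts sum to 2p+k, but the c-count is 2p ≠ 2p+k. So xy^2z ∉ L.
Contradiction. Therefore L is not regular.

a^{p+k} b^p c^{2p}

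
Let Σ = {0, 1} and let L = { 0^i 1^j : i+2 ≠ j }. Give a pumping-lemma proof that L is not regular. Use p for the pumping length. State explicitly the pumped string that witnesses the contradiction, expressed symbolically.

Suppose for contradiction that L is regular, and let p be the pumping length.
Choose w = 0^p 1^{p+p!+2}. Since p ≠ (p+p!+2)-2 = p+p!, w ∈ L; and |w| ≥ p.
Write w = xyz as guaranteed by the lemma, with |xy| ≤ p and |y| > 0.
Since the first p symbols of w are all 0's and |xy| ≤ p, y lies entirely in the leading 0-block: y = 0^k for some k with 1 ≤ k ≤ p.
Since 1 ≤ k ≤ p, k divides p!; set t = 1 + p!/k. Then xy^t z has p + (p!/k)·k = p + p! copies of 0. Now the 0-count is p+p! and (1-count)-2 = (p+p!+2)-2 = p+p!, so i+2 ≠ j fails. So xy^t z = 0^{p+p!} 1^{p+p!+2} ∉ L.
Contradiction. Therefore L is not regular.

0^{p+p!} 1^{p+p!+2}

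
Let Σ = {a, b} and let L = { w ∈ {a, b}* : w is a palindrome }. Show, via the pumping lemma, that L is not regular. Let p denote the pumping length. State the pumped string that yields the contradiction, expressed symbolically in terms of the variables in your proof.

a^{p+k} b a^p

Assume L is regular. Let p be the pumping length given by the pumping lemma.
Take w = a^p b a^p, a palindrome of length 2p+1 ≥ p.
By the pumping lemma, w = xyz with |xy| ≤ p and y is nonempty.
Because |xy| ≤ p and w begins with p copies of a, we have y = a^k with 1 ≤ k ≤ p.
Pump with i = 2: xy^2z = a^{p+k} b a^p. Its reverse is a^p b a^{p+k}, which differs from xy^2z since k ≥ 1. So xy^2z is not a palindrome and xy^2z ∉ L.
Contradiction. Therefore L is not regular.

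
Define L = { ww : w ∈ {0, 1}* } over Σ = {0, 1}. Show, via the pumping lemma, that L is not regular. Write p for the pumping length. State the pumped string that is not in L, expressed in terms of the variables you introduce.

0^{p+k} 1^p 0^p 1^p

Toward a contradiction, assume L is regular with pumping length p.
Take w = 0^p 1^p 0^p 1^p = uu where u = 0^p1^p; then w ∈ L and |w| = 4p ≥ p.
By the pumping lemma, w = xyz with |xy| ≤ p and |y| ≥ 1.
Because |xy| ≤ p and w begins with p copies of 0, we have y = 0^k with 1 ≤ k ≤ p.
Pump with i = 2: xy^2z = 0^{p+k} 1^p 0^p 1^p, of length 4p+k. Suppose this equals vv. The string starts with 0 and ends with 1, so v does too; thus the boundary between the two copies of v is a 1→0 transition. There is exactly one such transition, at position 2p+k, so |v| = 2p+k and |vv| = 4p+2k ≠ 4p+k since k ≥ 1. So xy^2z ∉ L.
Contradiction. Therefore L is not regular.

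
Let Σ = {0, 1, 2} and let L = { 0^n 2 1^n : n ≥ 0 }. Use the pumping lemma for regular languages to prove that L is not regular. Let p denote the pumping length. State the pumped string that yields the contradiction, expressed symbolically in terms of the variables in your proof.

0^{p+k} 2 1^p

Toward a contradiction, assume L is regular with pumping length p.
Take w = 0^p 2 1^p ∈ L with |w| = 2p+1 ≥ p.
By the pumping lemma, w = xyz with |xy| ≤ p and y is nonempty.
Because |xy| ≤ p and w begins with p copies of 0, we have y = 0^k with 1 ≤ k ≤ p.
Pump with i = 2: xy^2z = 0^{p+k} 2 1^p, which would require p+k = p. But k ≥ 1, so xy^2z ∉ L.
Contradiction. Therefore L is not regular.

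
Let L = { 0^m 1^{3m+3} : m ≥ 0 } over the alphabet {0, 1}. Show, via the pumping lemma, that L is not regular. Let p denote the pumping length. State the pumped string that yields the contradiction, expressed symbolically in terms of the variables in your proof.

0^{p+k} 1^{3p+3}

Toward a contradiction, assume L is regular with pumping length p.
Take w = 0^p 1^{3p+3}. Then w ∈ L and |w| = 4p+3 ≥ p.
Write w = xyz as guaranteed by the lemma, with |xy| ≤ p and |y| > 0.
Because |xy| ≤ p and w begins with p copies of 0, we have y = 0^k with 1 ≤ k ≤ p.
Pump with i = 2: xy^2z = 0^{p+k} 1^{3p+3}. For this to lie in L we would need 3p+3 = 3(p+k)+3, which forces k = 0. But k ≥ 1, so xy^2z ∉ L.
This contradicts the pumping lemma, so L is not regular.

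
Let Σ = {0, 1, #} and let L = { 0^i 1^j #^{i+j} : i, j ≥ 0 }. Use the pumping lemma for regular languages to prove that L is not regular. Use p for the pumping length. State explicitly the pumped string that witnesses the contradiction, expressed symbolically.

0^{p+k} 1^p #^{2p}

Toward a contradiction, assume L is regular with pumping length p.
Take w = 0^p 1^p #^{2p} ∈ L (with i=j=p, i+j=2p), |w| = 4p ≥ p.
Write w = xyz as guaranteed by the lemma, with |xy| ≤ p and |y| > 0.
Because |xy| ≤ p and w begins with p copies of 0, we have y = 0^k with 1 ≤ k ≤ p.
Consider xy^2z = 0^{p+k} 1^p #^{2p}. Now the 0- and 1-counts sum to 2p+k, but the #-count is 2p ≠ 2p+k. So xy^2z ∉ L.
Contradiction. Therefore L is not regular.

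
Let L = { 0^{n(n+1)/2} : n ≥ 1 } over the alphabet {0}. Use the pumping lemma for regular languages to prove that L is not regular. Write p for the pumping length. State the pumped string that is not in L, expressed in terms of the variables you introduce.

0^{p(p+1)/2+k}

Toward a contradiction, assume L is regular with pumping length p.
Take w = 0^{p(p+1)/2} ∈ L with |w| = p(p+1)/2 ≥ p.
By the pumping lemma, w = xyz with |xy| ≤ p and y is nonempty.
Then y = 0^k for some k with 1 ≤ k ≤ p.
Pump with i = 2: xy^2z = 0^{p(p+1)/2+k}. Since 1 ≤ k ≤ p, p(p+1)/2 < p(p+1)/2+k ≤ p(p+1)/2+p < (p+1)(p+2)/2, so p(p+1)/2+k is strictly between consecutive triangular numbers. So xy^2z ∉ L.
Contradiction. Therefore L is not regular.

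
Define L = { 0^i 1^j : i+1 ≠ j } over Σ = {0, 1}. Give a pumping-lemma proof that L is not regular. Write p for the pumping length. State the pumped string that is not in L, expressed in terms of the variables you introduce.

0^{p+p!} 1^{p+p!+1}

Toward a contradiction, assume L is regular with pumping length p.
Choose w = 0^p 1^{p+p!+1}. Since p ≠ (p+p!+1)-1 = p+p!, w ∈ L; and |w| ≥ p.
By the pumping lemma, w = xyz with |xy| ≤ p and |y| > 0.
Since the first p symbols of w are all 0's and |xy| ≤ p, y lies entirely in the leading 0-block: y = 0^k for some k with 1 ≤ k ≤ p.
Since 1 ≤ k ≤ p, k divides p!; set t = 1 + p!/k. Then xy^t z has p + (p!/k)·k = p + p! copies of 0. Now the 0-count is p+p! and (1-count)-1 = (p+p!+1)-1 = p+p!, so i+1 ≠ j fails. So xy^t z = 0^{p+p!} 1^{p+p!+1} ∉ L.
This is a contradiction; hence L is not regular.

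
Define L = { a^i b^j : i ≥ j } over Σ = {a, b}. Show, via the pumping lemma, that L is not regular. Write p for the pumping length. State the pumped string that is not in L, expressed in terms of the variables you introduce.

Toward a contradiction, assume L is regular with pumping length p.
Choose w = a^p b^p ∈ L, with |w| = 2p ≥ p.
Write w = xyz as guaranteed by the lemma, with |xy| ≤ p and |y| > 0.
Because |xy| ≤ p and w begins with p copies of a, we have y = a^k with 1 ≤ k ≤ p.
Consider xy^0z = xz = a^{p-k} b^p. Since k ≥ 1, the a-count p-k is less than p, so i ≥ j fails; thus xz ∉ L.
This is a contradiction; hence L is not regular.

a^{p-k} b^p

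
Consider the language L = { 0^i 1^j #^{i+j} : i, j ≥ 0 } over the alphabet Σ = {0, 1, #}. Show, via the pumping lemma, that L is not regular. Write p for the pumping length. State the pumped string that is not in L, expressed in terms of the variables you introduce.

Assume L is regular; let p be its pumping constant.
Take w = 0^p 1^p #^{2p} ∈ L (with i=j=p, i+j=2p), |w| = 4p ≥ p.
The pumping lemma gives a decomposition w = xyz where |xy| ≤ p and y is nonempty.
Because |xy| ≤ p and w begins with p copies of 0, we have y = 0^k with 1 ≤ k ≤ p.
Consider xy^2z = 0^{p+k} 1^p #^{2p}. Now the 0- and 1-counts sum to 2p+k, but the #-count is 2p ≠ 2p+k. So xy^2z ∉ L.
Contradiction. Therefore L is not regular.

0^{p+k} 1^p #^{2p}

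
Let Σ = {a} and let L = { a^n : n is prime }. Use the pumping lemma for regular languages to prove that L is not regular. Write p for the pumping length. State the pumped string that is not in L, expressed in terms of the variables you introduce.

a^{q(1+k)}

Toward a contradiction, assume L is regular with pumping length p.
Let q be a prime with q ≥ p+2 (infinitely many primes exist), and take w = a^q ∈ L with |w| = q ≥ p.
By the pumping lemma, w = xyz with |xy| ≤ p and |y| > 0.
Then y = a^k for some k with 1 ≤ k ≤ p.
Since 1 ≤ k ≤ p, |xz| = q-k. Pump with i = q+1: |xy^{q+1}z| = (q-k)+(q+1)k = q+qk = q(1+k), which is composite (both factors ≥ 2). So xy^{q+1}z = a^{q(1+k)} ∉ L.
Contradiction. Therefore L is not regular.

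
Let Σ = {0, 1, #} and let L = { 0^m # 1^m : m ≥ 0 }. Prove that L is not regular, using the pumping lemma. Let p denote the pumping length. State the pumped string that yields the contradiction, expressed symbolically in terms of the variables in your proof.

Suppose for contradiction that L is regular, and let p be the pumping length.
Take w = 0^p # 1^p ∈ L with |w| = 2p+1 ≥ p.
Write w = xyz as guaranteed by the lemma, with |xy| ≤ p and |y| ≥ 1.
Since the first p symbols of w are all 0's and |xy| ≤ p, y lies entirely in the leading 0-block: y = 0^k for some k with 1 ≤ k ≤ p.
Pump with i = 2: xy^2z = 0^{p+k} # 1^p, which would require p+k = p. But k ≥ 1, so xy^2z ∉ L.
This contradicts the pumping lemma, so L is not regular.

0^{p+k} # 1^p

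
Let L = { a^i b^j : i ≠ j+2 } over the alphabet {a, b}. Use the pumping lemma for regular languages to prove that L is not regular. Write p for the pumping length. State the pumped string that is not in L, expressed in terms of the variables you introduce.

a^{p+p!} b^{p+p!-2}

Suppose for contradiction that L is regular, and let p be the pumping length.
Choose w = a^p b^{p+p!-2}. Since p ≠ (p+p!-2)+2 = p+p!, w ∈ L; and |w| ≥ p.
Write w = xyz as guaranteed by the lemma, with |xy| ≤ p and |y| ≥ 1.
Since the first p symbols of w are all a's and |xy| ≤ p, y lies entirely in the leading a-block: y = a^k for some k with 1 ≤ k ≤ p.
Since 1 ≤ k ≤ p, k divides p!; set t = 1 + p!/k. Then xy^t z has p + (p!/k)·k = p + p! copies of a. Now the a-count is p+p! and (b-count)+2 = (p+p!-2)+2 = p+p!, so i ≠ j+2 fails. So xy^t z = a^{p+p!} b^{p+p!-2} ∉ L.
This contradicts the pumping lemma, so L is not regular.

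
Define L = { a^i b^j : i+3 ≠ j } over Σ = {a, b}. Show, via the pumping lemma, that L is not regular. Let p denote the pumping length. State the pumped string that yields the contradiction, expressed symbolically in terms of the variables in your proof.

Suppose for contradiction that L is regular, and let p be the pumping length.
Choose w = a^p b^{p+p!+3}. Since p ≠ (p+p!+3)-3 = p+p!, w ∈ L; and |w| ≥ p.
The pumping lemma gives a decomposition w = xyz where |xy| ≤ p and |y| > 0.
Because |xy| ≤ p and w begins with p copies of a, we have y = a^k with 1 ≤ k ≤ p.
Since 1 ≤ k ≤ p, k divides p!; set t = 1 + p!/k. Then xy^t z has p + (p!/k)·k = p + p! copies of a. Now the a-count is p+p! and (b-count)-3 = (p+p!+3)-3 = p+p!, so i+3 ≠ j fails. So xy^t z = a^{p+p!} b^{p+p!+3} ∉ L.
Contradiction. Therefore L is not regular.

a^{p+p!} b^{p+p!+3}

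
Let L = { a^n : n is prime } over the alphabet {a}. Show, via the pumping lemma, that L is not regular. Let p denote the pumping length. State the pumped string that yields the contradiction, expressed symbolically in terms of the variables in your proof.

Assume L is regular; let p be its pumping constant.
Let q be a prime with q ≥ p+2 (infinitely many primes exist), and take w = a^q ∈ L with |w| = q ≥ p.
By the pumping lemma, w = xyz with |xy| ≤ p and y is nonempty.
Then y = a^k for some k with 1 ≤ k ≤ p.
Since 1 ≤ k ≤ p, |xz| = q-k. Pump with i = q+1: |xy^{q+1}z| = (q-k)+(q+1)k = q+qk = q(1+k), which is composite (both factors ≥ 2). So xy^{q+1}z = a^{q(1+k)} ∉ L.
This contradicts the pumping lemma, so L is not regular.

a^{q(1+k)}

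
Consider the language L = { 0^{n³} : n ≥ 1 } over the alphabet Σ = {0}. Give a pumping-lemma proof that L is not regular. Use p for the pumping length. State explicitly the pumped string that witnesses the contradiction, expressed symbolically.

0^{p³+k}

Assume L is regular. Let p be the pumping length given by the pumping lemma.
Take w = 0^{p³} ∈ L with |w| = p³ ≥ p.
Write w = xyz as guaranteed by the lemma, with |xy| ≤ p and |y| > 0.
Then y = 0^k for some k with 1 ≤ k ≤ p.
Pump with i = 2: xy^2z = 0^{p³+k}. Since 1 ≤ k ≤ p, p³ < p³+k ≤ p³+p < p³+3p²+3p+1 = (p+1)³, so p³+k is not a perfect cube. So xy^2z ∉ L.
This is a contradiction; hence L is not regular.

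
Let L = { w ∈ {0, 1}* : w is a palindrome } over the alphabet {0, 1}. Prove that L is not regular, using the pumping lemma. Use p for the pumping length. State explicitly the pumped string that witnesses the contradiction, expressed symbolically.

0^{p+k} 1 0^p

Toward a contradiction, assume L is regular with pumping length p.
Take w = 0^p 1 0^p, a palindrome of length 2p+1 ≥ p.
By the pumping lemma, w = xyz with |xy| ≤ p and |y| > 0.
Because |xy| ≤ p and w begins with p copies of 0, we have y = 0^k with 1 ≤ k ≤ p.
Pump with i = 2: xy^2z = 0^{p+k} 1 0^p. Its reverse is 0^p 1 0^{p+k}, which differs from xy^2z since k ≥ 1. So xy^2z is not a palindrome and xy^2z ∉ L.
This is a contradiction; hence L is not regular.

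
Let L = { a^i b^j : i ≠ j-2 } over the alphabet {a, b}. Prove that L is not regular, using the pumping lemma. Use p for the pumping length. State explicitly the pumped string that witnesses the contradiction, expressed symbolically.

Assume L is regular. Let p be the pumping length given by the pumping lemma.
Choose w = a^p b^{p+p!+2}. Since p ≠ (p+p!+2)-2 = p+p!, w ∈ L; and |w| ≥ p.
Write w = xyz as guaranteed by the lemma, with |xy| ≤ p and y is nonempty.
The first p characters of w are a's, so xy (and hence y) consists only of a's. Write y = a^k, 1 ≤ k ≤ p.
Since 1 ≤ k ≤ p, k divides p!; set t = 1 + p!/k. Then xy^t z has p + (p!/k)·k = p + p! copies of a. Now the a-count is p+p! and (b-count)-2 = (p+p!+2)-2 = p+p!, so i ≠ j-2 fails. So xy^t z = a^{p+p!} b^{p+p!+2} ∉ L.
This is a contradiction; hence L is not regular.

a^{p+p!} b^{p+p!+2}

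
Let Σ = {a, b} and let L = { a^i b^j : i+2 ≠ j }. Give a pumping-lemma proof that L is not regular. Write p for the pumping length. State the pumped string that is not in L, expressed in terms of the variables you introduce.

a^{p+p!} b^{p+p!+2}

Suppose for contradiction that L is regular, and let p be the pumping length.
Choose w = a^p b^{p+p!+2}. Since p ≠ (p+p!+2)-2 = p+p!, w ∈ L; and |w| ≥ p.
The pumping lemma gives a decomposition w = xyz where |xy| ≤ p and |y| > 0.
Since the first p symbols of w are all a's and |xy| ≤ p, y lies entirely in the leading a-block: y = a^k for some k with 1 ≤ k ≤ p.
Since 1 ≤ k ≤ p, k divides p!; set t = 1 + p!/k. Then xy^t z has p + (p!/k)·k = p + p! copies of a. Now the a-count is p+p! and (b-count)-2 = (p+p!+2)-2 = p+p!, so i+2 ≠ j fails. So xy^t z = a^{p+p!} b^{p+p!+2} ∉ L.
This is a contradiction; hence L is not regular.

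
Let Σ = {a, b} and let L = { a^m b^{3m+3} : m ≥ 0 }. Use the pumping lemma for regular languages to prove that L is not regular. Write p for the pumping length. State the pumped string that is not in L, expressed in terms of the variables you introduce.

a^{p+k} b^{3p+3}

Suppose for contradiction that L is regular, and let p be the pumping length.
Let w = a^p b^{3p+3} ∈ L; note |w| = 4p+3 ≥ p.
Write w = xyz as guaranteed by the lemma, with |xy| ≤ p and |y| ≥ 1.
Since the first p symbols of w are all a's and |xy| ≤ p, y lies entirely in the leading a-block: y = a^k for some k with 1 ≤ k ≤ p.
Pump with i = 2: xy^2z = a^{p+k} b^{3p+3}. For this to lie in L we would need 3p+3 = 3(p+k)+3, which forces k = 0. But k ≥ 1, so xy^2z ∉ L.
This contradicts the pumping lemma, so L is not regular.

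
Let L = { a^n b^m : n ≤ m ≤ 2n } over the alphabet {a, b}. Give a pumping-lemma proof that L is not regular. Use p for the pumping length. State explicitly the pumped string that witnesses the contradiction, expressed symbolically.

Assume L is regular. Let p be the pumping length given by the pumping lemma.
Take w = a^p b^p ∈ L (since p ≤ p ≤ 2p), with |w| = 2p ≥ p.
Write w = xyz as guaranteed by the lemma, with |xy| ≤ p and y is nonempty.
Since the first p symbols of w are all a's and |xy| ≤ p, y lies entirely in the leading a-block: y = a^k for some k with 1 ≤ k ≤ p.
Pump with i = 2: xy^2z = a^{p+k} b^p. Now n = p+k > p = m, so the condition n ≤ m fails. Thus xy^2z ∉ L.
This contradicts the pumping lemma, so L is not regular.

a^{p+k} b^p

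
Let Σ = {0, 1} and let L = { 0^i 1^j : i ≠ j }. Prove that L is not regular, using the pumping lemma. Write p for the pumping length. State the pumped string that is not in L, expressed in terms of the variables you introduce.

0^{p+p!} 1^{p+p!}

Toward a contradiction, assume L is regular with pumping length p.
Choose w = 0^p 1^{p+p!}. Since p ≠ p+p!, w ∈ L; and |w| ≥ p.
By the pumping lemma, w = xyz with |xy| ≤ p and |y| > 0.
Because |xy| ≤ p and w begins with p copies of 0, we have y = 0^k with 1 ≤ k ≤ p.
Since 1 ≤ k ≤ p, k divides p!; set t = 1 + p!/k. Then xy^t z has p + (p!/k)·k = p + p! copies of 0. Now the 0-count equals the 1-count, so i ≠ j fails. So xy^t z = 0^{p+p!} 1^{p+p!} ∉ L.
Contradiction. Therefore L is not regular.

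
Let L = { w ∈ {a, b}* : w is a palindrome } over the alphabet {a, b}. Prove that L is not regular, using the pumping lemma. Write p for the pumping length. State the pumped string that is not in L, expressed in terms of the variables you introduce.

a^{p+k} b a^p

Assume L is regular. Let p be the pumping length given by the pumping lemma.
Take w = a^p b a^p, a palindrome of length 2p+1 ≥ p.
The pumping lemma gives a decomposition w = xyz where |xy| ≤ p and |y| > 0.
Since the first p symbols of w are all a's and |xy| ≤ p, y lies entirely in the leading a-block: y = a^k for some k with 1 ≤ k ≤ p.
Pump with i = 2: xy^2z = a^{p+k} b a^p. Its reverse is a^p b a^{p+k}, which differs from xy^2z since k ≥ 1. So xy^2z is not a palindrome and xy^2z ∉ L.
This contradicts the pumping lemma, so L is not regular.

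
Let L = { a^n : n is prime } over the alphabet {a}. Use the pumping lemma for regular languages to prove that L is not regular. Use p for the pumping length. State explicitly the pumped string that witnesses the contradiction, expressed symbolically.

Assume L is regular. Let p be the pumping length given by the pumping lemma.
Let q be a prime with q ≥ p+2 (infinitely many primes exist), and take w = a^q ∈ L with |w| = q ≥ p.
Write w = xyz as guaranteed by the lemma, with |xy| ≤ p and |y| ≥ 1.
Then y = a^k for some k with 1 ≤ k ≤ p.
Since 1 ≤ k ≤ p, |xz| = q-k. Pump with i = q+1: |xy^{q+1}z| = (q-k)+(q+1)k = q+qk = q(1+k), which is composite (both factors ≥ 2). So xy^{q+1}z = a^{q(1+k)} ∉ L.
This contradicts the pumping lemma, so L is not regular.

a^{q(1+k)}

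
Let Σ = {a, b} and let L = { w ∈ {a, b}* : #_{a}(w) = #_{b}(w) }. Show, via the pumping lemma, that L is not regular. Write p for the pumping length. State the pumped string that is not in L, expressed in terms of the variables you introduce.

Toward a contradiction, assume L is regular with pumping length p.
Choose w = a^p b^p ∈ L with |w| = 2p ≥ p.
The pumping lemma gives a decomposition w = xyz where |xy| ≤ p and y is nonempty.
The first p characters of w are a's, so xy (and hence y) consists only of a's. Write y = a^k, 1 ≤ k ≤ p.
Pump with i = 2: xy^2z = a^{p+k} b^p has p+k occurrences of a but only p of b. Since k ≥ 1 the counts differ, so xy^2z ∉ L.
Contradiction. Therefore L is not regular.

a^{p+k} b^p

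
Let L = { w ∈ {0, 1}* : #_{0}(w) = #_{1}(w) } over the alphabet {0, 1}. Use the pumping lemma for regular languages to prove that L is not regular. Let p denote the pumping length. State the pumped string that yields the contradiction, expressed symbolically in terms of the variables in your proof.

0^{p+k} 1^p

Assume L is regular. Let p be the pumping length given by the pumping lemma.
Choose w = 0^p 1^p ∈ L with |w| = 2p ≥ p.
Write w = xyz as guaranteed by the lemma, with |xy| ≤ p and |y| > 0.
The first p characters of w are 0's, so xy (and hence y) consists only of 0's. Write y = 0^k, 1 ≤ k ≤ p.
Pump with i = 2: xy^2z = 0^{p+k} 1^p has p+k occurrences of 0 but only p of 1. Since k ≥ 1 the counts differ, so xy^2z ∉ L.
Contradiction. Therefore L is not regular.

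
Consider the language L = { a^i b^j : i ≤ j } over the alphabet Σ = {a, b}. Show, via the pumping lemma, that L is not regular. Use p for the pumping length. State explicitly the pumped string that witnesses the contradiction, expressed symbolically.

a^{p+k} b^p

Assume L is regular; let p be its pumping constant.
Choose w = a^p b^p ∈ L, with |w| = 2p ≥ p.
By the pumping lemma, w = xyz with |xy| ≤ p and y is nonempty.
Because |xy| ≤ p and w begins with p copies of a, we have y = a^k with 1 ≤ k ≤ p.
Consider xy^2z = a^{p+k} b^p. Since k ≥ 1, the a-count p+k exceeds the b-count p, so i ≤ j fails; thus xy^2z ∉ L.
This contradicts the pumping lemma, so L is not regular.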